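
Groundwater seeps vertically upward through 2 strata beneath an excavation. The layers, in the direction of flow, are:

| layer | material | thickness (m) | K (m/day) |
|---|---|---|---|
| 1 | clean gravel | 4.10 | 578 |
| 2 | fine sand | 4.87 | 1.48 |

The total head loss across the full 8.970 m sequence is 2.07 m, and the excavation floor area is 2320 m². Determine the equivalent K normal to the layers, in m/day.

2.72

Flow is perpendicular to layering, so the layers act in series and the equivalent K is the thickness-weighted harmonic mean.
Total thickness L = 4.10 + 4.87 = 8.970 m.
Σ(b_i/K_i) = 4.10/578 + 4.87/1.48 = 3.298 d.
K_eq = L / Σ(b_i/K_i) = 8.970 / 3.298 = 2.720 m/day.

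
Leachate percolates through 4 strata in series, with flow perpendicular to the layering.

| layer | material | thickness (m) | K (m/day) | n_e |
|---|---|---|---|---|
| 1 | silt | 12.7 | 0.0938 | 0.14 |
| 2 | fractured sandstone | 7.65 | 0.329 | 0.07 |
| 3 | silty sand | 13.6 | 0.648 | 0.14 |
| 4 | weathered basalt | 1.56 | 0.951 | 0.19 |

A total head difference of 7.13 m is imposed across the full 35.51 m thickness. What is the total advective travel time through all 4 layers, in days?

115

With flow normal to the layers, continuity requires the same specific discharge q through every layer.
Σ(b_i/K_i) = 12.7/0.0938 + 7.65/0.329 + 13.6/0.648 + 1.56/0.951 = 181.3 d.
q = Δh / Σ(b_i/K_i) = 7.13 / 181.3 = 0.03933 m/day.
In each layer the seepage velocity is v_i = q/n_i, so the layer transit time is t_i = b_i·n_i / q:
  layer 1 (silt): t_1 = 12.7 × 0.14 / 0.03933 = 45.20 d
  layer 2 (fractured sandstone): t_2 = 7.65 × 0.07 / 0.03933 = 13.61 d
  layer 3 (silty sand): t_3 = 13.6 × 0.14 / 0.03933 = 48.41 d
  layer 4 (weathered basalt): t_4 = 1.56 × 0.19 / 0.03933 = 7.536 d
Total t = Σ t_i = 114.8 days.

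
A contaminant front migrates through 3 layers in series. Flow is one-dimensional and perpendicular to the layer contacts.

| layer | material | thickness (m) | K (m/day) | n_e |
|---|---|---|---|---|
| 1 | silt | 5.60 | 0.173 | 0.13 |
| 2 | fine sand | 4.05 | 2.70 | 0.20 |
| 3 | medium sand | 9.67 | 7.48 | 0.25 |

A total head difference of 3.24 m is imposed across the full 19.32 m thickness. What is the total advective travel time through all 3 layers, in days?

42.9

With flow normal to the layers, continuity requires the same specific discharge q through every layer.
Σ(b_i/K_i) = 5.60/0.173 + 4.05/2.70 + 9.67/7.48 = 35.16 d.
q = Δh / Σ(b_i/K_i) = 3.24 / 35.16 = 0.09214 m/day.
In each layer the seepage velocity is v_i = q/n_i, so the layer transit time is t_i = b_i·n_i / q:
  layer 1 (silt): t_1 = 5.60 × 0.13 / 0.09214 = 7.901 d
  layer 2 (fine sand): t_2 = 4.05 × 0.20 / 0.09214 = 8.791 d
  layer 3 (medium sand): t_3 = 9.67 × 0.25 / 0.09214 = 26.24 d
Total t = Σ t_i = 42.93 days.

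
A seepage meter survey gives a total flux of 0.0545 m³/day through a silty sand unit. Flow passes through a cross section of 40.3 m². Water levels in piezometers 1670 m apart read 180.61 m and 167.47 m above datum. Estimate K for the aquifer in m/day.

0.172

Hydraulic gradient i = (180.61 − 167.47) / 1670 = 13.14 / 1670 = 0.007868.
From Q = K·A·i, K = Q / (A·i) = 0.0545 / (40.30 × 0.007868) = 0.1719 m/day.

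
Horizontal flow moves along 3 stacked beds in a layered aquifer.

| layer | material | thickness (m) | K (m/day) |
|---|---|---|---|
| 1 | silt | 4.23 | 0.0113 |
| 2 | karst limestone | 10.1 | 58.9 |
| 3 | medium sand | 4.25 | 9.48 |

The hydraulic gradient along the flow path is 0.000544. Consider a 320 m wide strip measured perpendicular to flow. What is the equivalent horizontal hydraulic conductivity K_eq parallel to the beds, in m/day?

34.2

Flow is parallel to layering, so each bed carries its own Darcy discharge and the transmissivities add.
Σ(K_i·b_i) = 0.0113×4.23 + 58.9×10.1 + 9.48×4.25 = 635.2 m²/day.
Total thickness b = 18.58 m, so K_eq = Σ(K_i·b_i)/b = 34.19 m/day.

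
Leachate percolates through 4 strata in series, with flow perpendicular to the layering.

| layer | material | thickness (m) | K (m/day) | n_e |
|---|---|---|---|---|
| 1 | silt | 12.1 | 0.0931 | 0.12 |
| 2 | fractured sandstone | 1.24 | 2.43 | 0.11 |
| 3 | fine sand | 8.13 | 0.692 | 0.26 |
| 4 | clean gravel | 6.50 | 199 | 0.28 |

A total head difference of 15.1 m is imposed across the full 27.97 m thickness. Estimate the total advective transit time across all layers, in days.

With flow normal to the layers, continuity requires the same specific discharge q through every layer.
Σ(b_i/K_i) = 12.1/0.0931 + 1.24/2.43 + 8.13/0.692 + 6.50/199 = 142.3 d.
q = Δh / Σ(b_i/K_i) = 15.1 / 142.3 = 0.1061 m/day.
In each layer the seepage velocity is v_i = q/n_i, so the layer transit time is t_i = b_i·n_i / q:
  layer 1 (silt): t_1 = 12.1 × 0.12 / 0.1061 = 13.68 d
  layer 2 (fractured sandstone): t_2 = 1.24 × 0.11 / 0.1061 = 1.285 d
  layer 3 (fine sand): t_3 = 8.13 × 0.26 / 0.1061 = 19.91 d
  layer 4 (clean gravel): t_4 = 6.50 × 0.28 / 0.1061 = 17.15 d
Total t = Σ t_i = 52.03 days.

52.0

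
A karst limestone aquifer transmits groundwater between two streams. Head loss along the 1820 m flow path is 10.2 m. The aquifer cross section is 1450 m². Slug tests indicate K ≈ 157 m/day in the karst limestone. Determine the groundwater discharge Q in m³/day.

1280

Hydraulic gradient i = Δh / L = 10.2 / 1820 = 0.005604.
Darcy's law: Q = K · A · i = 157.0 × 1450 × 0.005604 = 1276 m³/day.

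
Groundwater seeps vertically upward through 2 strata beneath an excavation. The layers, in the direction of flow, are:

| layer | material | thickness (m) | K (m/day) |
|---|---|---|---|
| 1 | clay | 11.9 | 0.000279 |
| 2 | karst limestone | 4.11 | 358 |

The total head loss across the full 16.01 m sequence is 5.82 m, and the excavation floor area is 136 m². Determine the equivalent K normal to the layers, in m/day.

Flow is perpendicular to layering, so the layers act in series and the equivalent K is the thickness-weighted harmonic mean.
Total thickness L = 11.9 + 4.11 = 16.01 m.
Σ(b_i/K_i) = 11.9/0.000279 + 4.11/358 = 42652 d.
K_eq = L / Σ(b_i/K_i) = 16.01 / 42652 = 0.0003754 m/day.

0.000375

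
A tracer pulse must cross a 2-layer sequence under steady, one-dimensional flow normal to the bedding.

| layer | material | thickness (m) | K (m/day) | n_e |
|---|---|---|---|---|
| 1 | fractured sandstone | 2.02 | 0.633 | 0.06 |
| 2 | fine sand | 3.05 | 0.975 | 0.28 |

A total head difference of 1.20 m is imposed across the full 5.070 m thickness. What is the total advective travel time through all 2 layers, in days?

With flow normal to the layers, continuity requires the same specific discharge q through every layer.
Σ(b_i/K_i) = 2.02/0.633 + 3.05/0.975 = 6.319 d.
q = Δh / Σ(b_i/K_i) = 1.20 / 6.319 = 0.1899 m/day.
In each layer the seepage velocity is v_i = q/n_i, so the layer transit time is t_i = b_i·n_i / q:
  layer 1 (fractured sandstone): t_1 = 2.02 × 0.06 / 0.1899 = 0.6383 d
  layer 2 (fine sand): t_2 = 3.05 × 0.28 / 0.1899 = 4.497 d
Total t = Σ t_i = 5.136 days.

5.14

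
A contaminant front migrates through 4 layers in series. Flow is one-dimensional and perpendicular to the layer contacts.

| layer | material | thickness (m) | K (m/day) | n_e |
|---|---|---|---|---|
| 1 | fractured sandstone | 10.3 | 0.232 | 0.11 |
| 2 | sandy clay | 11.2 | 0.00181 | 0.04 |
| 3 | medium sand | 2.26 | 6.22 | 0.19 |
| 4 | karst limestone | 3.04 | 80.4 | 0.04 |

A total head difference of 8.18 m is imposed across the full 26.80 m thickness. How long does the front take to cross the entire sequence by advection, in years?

4.45

With flow normal to the layers, continuity requires the same specific discharge q through every layer.
Σ(b_i/K_i) = 10.3/0.232 + 11.2/0.00181 + 2.26/6.22 + 3.04/80.4 = 6233 d.
q = Δh / Σ(b_i/K_i) = 8.18 / 6233 = 0.001312 m/day.
In each layer the seepage velocity is v_i = q/n_i, so the layer transit time is t_i = b_i·n_i / q:
  layer 1 (fractured sandstone): t_1 = 10.3 × 0.11 / 0.001312 = 863.3 d
  layer 2 (sandy clay): t_2 = 11.2 × 0.04 / 0.001312 = 341.3 d
  layer 3 (medium sand): t_3 = 2.26 × 0.19 / 0.001312 = 327.2 d
  layer 4 (karst limestone): t_4 = 3.04 × 0.04 / 0.001312 = 92.65 d
Total t = Σ t_i = 1624 days = 4.447 years.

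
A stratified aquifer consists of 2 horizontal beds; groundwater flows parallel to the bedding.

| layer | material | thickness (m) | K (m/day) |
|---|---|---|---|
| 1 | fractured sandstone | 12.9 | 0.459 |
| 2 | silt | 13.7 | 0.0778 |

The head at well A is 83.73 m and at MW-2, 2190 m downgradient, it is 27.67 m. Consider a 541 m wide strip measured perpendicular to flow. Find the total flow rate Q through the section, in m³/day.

Flow is parallel to layering, so each bed carries its own Darcy discharge and the transmissivities add.
Σ(K_i·b_i) = 0.459×12.9 + 0.0778×13.7 = 6.987 m²/day.
Hydraulic gradient i = (83.73 − 27.67) / 2190 = 56.06 / 2190 = 0.02560.
Q = Σ(K_i·b_i) · W · i = 6.987 × 541 × 0.02560 = 96.76 m³/day.

96.8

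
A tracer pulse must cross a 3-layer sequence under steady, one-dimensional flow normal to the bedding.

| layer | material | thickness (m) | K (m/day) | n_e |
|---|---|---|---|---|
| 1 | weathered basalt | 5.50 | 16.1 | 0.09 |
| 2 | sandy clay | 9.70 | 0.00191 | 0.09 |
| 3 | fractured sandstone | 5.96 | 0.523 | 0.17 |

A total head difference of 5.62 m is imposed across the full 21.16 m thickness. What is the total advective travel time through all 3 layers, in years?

With flow normal to the layers, continuity requires the same specific discharge q through every layer.
Σ(b_i/K_i) = 5.50/16.1 + 9.70/0.00191 + 5.96/0.523 = 5090 d.
q = Δh / Σ(b_i/K_i) = 5.62 / 5090 = 0.001104 m/day.
In each layer the seepage velocity is v_i = q/n_i, so the layer transit time is t_i = b_i·n_i / q:
  layer 1 (weathered basalt): t_1 = 5.50 × 0.09 / 0.001104 = 448.3 d
  layer 2 (sandy clay): t_2 = 9.70 × 0.09 / 0.001104 = 790.7 d
  layer 3 (fractured sandstone): t_3 = 5.96 × 0.17 / 0.001104 = 917.7 d
Total t = Σ t_i = 2157 days = 5.905 years.

5.90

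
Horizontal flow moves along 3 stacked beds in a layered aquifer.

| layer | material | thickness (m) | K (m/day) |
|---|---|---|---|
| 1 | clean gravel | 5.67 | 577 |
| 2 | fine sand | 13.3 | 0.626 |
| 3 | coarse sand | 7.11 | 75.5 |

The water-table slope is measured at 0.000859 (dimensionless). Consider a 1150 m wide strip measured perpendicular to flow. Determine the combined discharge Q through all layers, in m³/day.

3770

Flow is parallel to layering, so each bed carries its own Darcy discharge and the transmissivities add.
Σ(K_i·b_i) = 577×5.67 + 0.626×13.3 + 75.5×7.11 = 3817 m²/day.
Hydraulic gradient i = 0.000859.
Q = Σ(K_i·b_i) · W · i = 3817 × 1150 × 0.0008590 = 3770 m³/day.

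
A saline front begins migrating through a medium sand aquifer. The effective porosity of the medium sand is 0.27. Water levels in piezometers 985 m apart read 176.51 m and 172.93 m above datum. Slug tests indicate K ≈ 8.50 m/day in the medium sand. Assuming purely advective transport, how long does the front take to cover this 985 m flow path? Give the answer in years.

23.6

Hydraulic gradient i = (176.51 − 172.93) / 985 = 3.58 / 985 = 0.003635.
Darcy flux q = K · i = 8.500 × 0.003635 = 0.03089 m/day.
Seepage velocity v = q / n_e = 0.03089 / 0.27 = 0.1144 m/day.
Travel time t = L / v = 985 / 0.1144 = 8609 days = 23.57 years.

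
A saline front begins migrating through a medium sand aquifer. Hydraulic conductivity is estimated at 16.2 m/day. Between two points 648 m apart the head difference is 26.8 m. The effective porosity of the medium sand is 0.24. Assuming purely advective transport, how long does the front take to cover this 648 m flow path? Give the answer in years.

Hydraulic gradient i = Δh / L = 26.8 / 648 = 0.04136.
Darcy flux q = K · i = 16.20 × 0.04136 = 0.6700 m/day.
Seepage velocity v = q / n_e = 0.6700 / 0.24 = 2.792 m/day.
Travel time t = L / v = 648 / 2.792 = 232.1 days = 0.6355 years.

0.636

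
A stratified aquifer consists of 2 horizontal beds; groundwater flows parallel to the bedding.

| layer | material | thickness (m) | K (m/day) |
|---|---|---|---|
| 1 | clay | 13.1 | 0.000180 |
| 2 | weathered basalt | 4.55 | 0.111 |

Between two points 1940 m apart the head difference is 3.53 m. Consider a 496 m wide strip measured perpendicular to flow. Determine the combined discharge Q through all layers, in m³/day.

Flow is parallel to layering, so each bed carries its own Darcy discharge and the transmissivities add.
Σ(K_i·b_i) = 0.000180×13.1 + 0.111×4.55 = 0.5074 m²/day.
Hydraulic gradient i = Δh / L = 3.53 / 1940 = 0.001820.
Q = Σ(K_i·b_i) · W · i = 0.5074 × 496 × 0.001820 = 0.4579 m³/day.

0.458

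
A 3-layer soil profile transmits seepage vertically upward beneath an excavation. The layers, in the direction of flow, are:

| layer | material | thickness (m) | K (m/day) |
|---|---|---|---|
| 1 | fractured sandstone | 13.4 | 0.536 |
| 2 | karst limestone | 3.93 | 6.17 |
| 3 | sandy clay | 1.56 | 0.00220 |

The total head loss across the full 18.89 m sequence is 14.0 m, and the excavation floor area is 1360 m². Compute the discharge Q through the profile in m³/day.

25.9

Flow is perpendicular to layering, so the layers act in series and the equivalent K is the thickness-weighted harmonic mean.
Total thickness L = 13.4 + 3.93 + 1.56 = 18.89 m.
Σ(b_i/K_i) = 13.4/0.536 + 3.93/6.17 + 1.56/0.00220 = 734.7 d.
K_eq = L / Σ(b_i/K_i) = 18.89 / 734.7 = 0.02571 m/day.
Q = K_eq · A · (Δh/L) = 0.02571 × 1360 × (14.0/18.89) = 25.91 m³/day.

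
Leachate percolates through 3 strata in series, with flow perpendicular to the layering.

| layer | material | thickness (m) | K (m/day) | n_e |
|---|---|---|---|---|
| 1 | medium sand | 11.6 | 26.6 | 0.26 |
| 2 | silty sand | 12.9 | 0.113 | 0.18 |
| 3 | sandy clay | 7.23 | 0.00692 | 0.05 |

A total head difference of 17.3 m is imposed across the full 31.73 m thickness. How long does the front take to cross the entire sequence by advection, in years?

With flow normal to the layers, continuity requires the same specific discharge q through every layer.
Σ(b_i/K_i) = 11.6/26.6 + 12.9/0.113 + 7.23/0.00692 = 1159 d.
q = Δh / Σ(b_i/K_i) = 17.3 / 1159 = 0.01492 m/day.
In each layer the seepage velocity is v_i = q/n_i, so the layer transit time is t_i = b_i·n_i / q:
  layer 1 (medium sand): t_1 = 11.6 × 0.26 / 0.01492 = 202.1 d
  layer 2 (silty sand): t_2 = 12.9 × 0.18 / 0.01492 = 155.6 d
  layer 3 (sandy clay): t_3 = 7.23 × 0.05 / 0.01492 = 24.23 d
Total t = Σ t_i = 382.0 days = 1.046 years.

1.05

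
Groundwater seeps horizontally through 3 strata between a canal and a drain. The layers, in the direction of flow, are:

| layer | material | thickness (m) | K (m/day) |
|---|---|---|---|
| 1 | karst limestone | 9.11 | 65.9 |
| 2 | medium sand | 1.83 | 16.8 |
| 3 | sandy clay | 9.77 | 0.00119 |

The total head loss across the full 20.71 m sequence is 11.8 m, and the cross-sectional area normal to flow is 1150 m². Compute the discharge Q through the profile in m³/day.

Flow is perpendicular to layering, so the layers act in series and the equivalent K is the thickness-weighted harmonic mean.
Total thickness L = 9.11 + 1.83 + 9.77 = 20.71 m.
Σ(b_i/K_i) = 9.11/65.9 + 1.83/16.8 + 9.77/0.00119 = 8210 d.
K_eq = L / Σ(b_i/K_i) = 20.71 / 8210 = 0.002522 m/day.
Q = K_eq · A · (Δh/L) = 0.002522 × 1150 × (11.8/20.71) = 1.653 m³/day.

1.65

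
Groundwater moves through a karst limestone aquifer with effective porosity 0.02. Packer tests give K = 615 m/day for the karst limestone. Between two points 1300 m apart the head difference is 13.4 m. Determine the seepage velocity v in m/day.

Hydraulic gradient i = Δh / L = 13.4 / 1300 = 0.01031.
Darcy flux q = K · i = 615.0 × 0.01031 = 6.339 m/day.
Seepage velocity v = q / n_e = 6.339 / 0.02 = 317.0 m/day.

317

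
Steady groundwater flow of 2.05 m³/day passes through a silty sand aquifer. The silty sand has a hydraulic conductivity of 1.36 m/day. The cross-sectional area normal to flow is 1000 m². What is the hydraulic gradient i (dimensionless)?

From Q = K·A·i, i = Q / (K·A) = 2.05 / (1.360 × 1000) = 0.001507.

0.00151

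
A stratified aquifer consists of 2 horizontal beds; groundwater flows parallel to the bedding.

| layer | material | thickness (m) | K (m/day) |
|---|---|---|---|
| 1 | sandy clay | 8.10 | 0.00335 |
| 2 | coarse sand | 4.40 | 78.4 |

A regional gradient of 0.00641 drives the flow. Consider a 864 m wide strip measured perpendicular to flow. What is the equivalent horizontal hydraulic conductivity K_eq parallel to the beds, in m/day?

Flow is parallel to layering, so each bed carries its own Darcy discharge and the transmissivities add.
Σ(K_i·b_i) = 0.00335×8.10 + 78.4×4.40 = 345.0 m²/day.
Total thickness b = 12.50 m, so K_eq = Σ(K_i·b_i)/b = 27.60 m/day.

27.6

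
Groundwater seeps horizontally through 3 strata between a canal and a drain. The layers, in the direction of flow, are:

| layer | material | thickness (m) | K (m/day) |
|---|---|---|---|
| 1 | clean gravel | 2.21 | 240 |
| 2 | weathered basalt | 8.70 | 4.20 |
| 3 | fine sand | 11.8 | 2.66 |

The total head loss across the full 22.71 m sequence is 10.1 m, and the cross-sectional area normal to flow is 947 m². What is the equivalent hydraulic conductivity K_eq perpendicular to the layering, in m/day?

Flow is perpendicular to layering, so the layers act in series and the equivalent K is the thickness-weighted harmonic mean.
Total thickness L = 2.21 + 8.70 + 11.8 = 22.71 m.
Σ(b_i/K_i) = 2.21/240 + 8.70/4.20 + 11.8/2.66 = 6.517 d.
K_eq = L / Σ(b_i/K_i) = 22.71 / 6.517 = 3.485 m/day.

3.48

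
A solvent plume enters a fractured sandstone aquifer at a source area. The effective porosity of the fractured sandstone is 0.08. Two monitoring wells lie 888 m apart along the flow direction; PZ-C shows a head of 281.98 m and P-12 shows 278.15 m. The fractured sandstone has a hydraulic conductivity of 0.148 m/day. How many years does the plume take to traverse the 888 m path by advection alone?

305

Hydraulic gradient i = (281.98 − 278.15) / 888 = 3.83 / 888 = 0.004313.
Darcy flux q = K · i = 0.1480 × 0.004313 = 0.0006383 m/day.
Seepage velocity v = q / n_e = 0.0006383 / 0.08 = 0.007979 m/day.
Travel time t = L / v = 888 / 0.007979 = 1.113e+05 days = 304.7 years.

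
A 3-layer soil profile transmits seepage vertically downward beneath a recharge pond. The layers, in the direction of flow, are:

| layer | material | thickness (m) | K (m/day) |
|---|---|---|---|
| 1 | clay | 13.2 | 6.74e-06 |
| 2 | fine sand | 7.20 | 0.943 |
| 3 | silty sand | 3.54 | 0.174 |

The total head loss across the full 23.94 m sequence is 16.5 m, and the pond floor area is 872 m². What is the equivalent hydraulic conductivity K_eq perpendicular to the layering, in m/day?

Flow is perpendicular to layering, so the layers act in series and the equivalent K is the thickness-weighted harmonic mean.
Total thickness L = 13.2 + 7.20 + 3.54 = 23.94 m.
Σ(b_i/K_i) = 13.2/6.74e-06 + 7.20/0.943 + 3.54/0.174 = 1.958e+06 d.
K_eq = L / Σ(b_i/K_i) = 23.94 / 1.958e+06 = 1.222e-05 m/day.

1.22e-05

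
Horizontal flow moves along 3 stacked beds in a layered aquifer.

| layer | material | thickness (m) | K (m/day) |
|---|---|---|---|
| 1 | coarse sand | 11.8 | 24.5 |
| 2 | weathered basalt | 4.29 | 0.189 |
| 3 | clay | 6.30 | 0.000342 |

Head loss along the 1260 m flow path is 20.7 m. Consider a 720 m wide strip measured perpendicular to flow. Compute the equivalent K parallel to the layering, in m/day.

12.9

Flow is parallel to layering, so each bed carries its own Darcy discharge and the transmissivities add.
Σ(K_i·b_i) = 24.5×11.8 + 0.189×4.29 + 0.000342×6.30 = 289.9 m²/day.
Total thickness b = 22.39 m, so K_eq = Σ(K_i·b_i)/b = 12.95 m/day.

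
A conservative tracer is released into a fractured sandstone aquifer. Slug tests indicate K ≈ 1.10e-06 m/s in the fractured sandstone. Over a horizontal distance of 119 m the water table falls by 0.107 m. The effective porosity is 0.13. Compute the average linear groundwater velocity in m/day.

Convert K: 1.10e-06 m/s × 86400 = 0.09504 m/day.
Hydraulic gradient i = Δh / L = 0.107 / 119 = 0.0008992.
Darcy flux q = K · i = 0.09504 × 0.0008992 = 8.546e-05 m/day.
Seepage velocity v = q / n_e = 8.546e-05 / 0.13 = 0.0006574 m/day.

0.000657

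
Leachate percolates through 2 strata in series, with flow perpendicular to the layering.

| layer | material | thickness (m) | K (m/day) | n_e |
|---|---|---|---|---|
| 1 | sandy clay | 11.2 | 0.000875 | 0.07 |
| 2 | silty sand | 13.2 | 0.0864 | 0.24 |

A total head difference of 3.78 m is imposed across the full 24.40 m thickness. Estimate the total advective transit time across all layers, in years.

With flow normal to the layers, continuity requires the same specific discharge q through every layer.
Σ(b_i/K_i) = 11.2/0.000875 + 13.2/0.0864 = 12953 d.
q = Δh / Σ(b_i/K_i) = 3.78 / 12953 = 0.0002918 m/day.
In each layer the seepage velocity is v_i = q/n_i, so the layer transit time is t_i = b_i·n_i / q:
  layer 1 (sandy clay): t_1 = 11.2 × 0.07 / 0.0002918 = 2687 d
  layer 2 (silty sand): t_2 = 13.2 × 0.24 / 0.0002918 = 10856 d
Total t = Σ t_i = 13542 days = 37.08 years.

37.1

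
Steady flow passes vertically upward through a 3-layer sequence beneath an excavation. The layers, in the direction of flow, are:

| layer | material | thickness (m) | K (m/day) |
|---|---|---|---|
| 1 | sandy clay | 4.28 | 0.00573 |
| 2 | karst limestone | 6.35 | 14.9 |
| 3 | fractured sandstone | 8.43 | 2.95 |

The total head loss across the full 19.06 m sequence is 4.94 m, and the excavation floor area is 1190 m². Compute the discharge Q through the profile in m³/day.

Flow is perpendicular to layering, so the layers act in series and the equivalent K is the thickness-weighted harmonic mean.
Total thickness L = 4.28 + 6.35 + 8.43 = 19.06 m.
Σ(b_i/K_i) = 4.28/0.00573 + 6.35/14.9 + 8.43/2.95 = 750.2 d.
K_eq = L / Σ(b_i/K_i) = 19.06 / 750.2 = 0.02541 m/day.
Q = K_eq · A · (Δh/L) = 0.02541 × 1190 × (4.94/19.06) = 7.836 m³/day.

7.84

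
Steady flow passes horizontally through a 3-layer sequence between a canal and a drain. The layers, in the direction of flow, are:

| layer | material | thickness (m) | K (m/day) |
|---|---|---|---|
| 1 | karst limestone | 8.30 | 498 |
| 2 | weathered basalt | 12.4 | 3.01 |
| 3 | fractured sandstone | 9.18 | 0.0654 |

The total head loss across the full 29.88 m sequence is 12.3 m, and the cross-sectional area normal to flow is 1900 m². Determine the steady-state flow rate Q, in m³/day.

Flow is perpendicular to layering, so the layers act in series and the equivalent K is the thickness-weighted harmonic mean.
Total thickness L = 8.30 + 12.4 + 9.18 = 29.88 m.
Σ(b_i/K_i) = 8.30/498 + 12.4/3.01 + 9.18/0.0654 = 144.5 d.
K_eq = L / Σ(b_i/K_i) = 29.88 / 144.5 = 0.2068 m/day.
Q = K_eq · A · (Δh/L) = 0.2068 × 1900 × (12.3/29.88) = 161.7 m³/day.

162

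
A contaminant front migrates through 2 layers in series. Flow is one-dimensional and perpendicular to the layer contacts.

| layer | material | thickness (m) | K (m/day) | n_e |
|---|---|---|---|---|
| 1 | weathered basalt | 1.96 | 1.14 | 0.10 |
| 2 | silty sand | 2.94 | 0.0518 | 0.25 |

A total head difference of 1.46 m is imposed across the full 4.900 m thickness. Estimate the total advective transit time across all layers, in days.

37.3

With flow normal to the layers, continuity requires the same specific discharge q through every layer.
Σ(b_i/K_i) = 1.96/1.14 + 2.94/0.0518 = 58.48 d.
q = Δh / Σ(b_i/K_i) = 1.46 / 58.48 = 0.02497 m/day.
In each layer the seepage velocity is v_i = q/n_i, so the layer transit time is t_i = b_i·n_i / q:
  layer 1 (weathered basalt): t_1 = 1.96 × 0.10 / 0.02497 = 7.850 d
  layer 2 (silty sand): t_2 = 2.94 × 0.25 / 0.02497 = 29.44 d
Total t = Σ t_i = 37.29 days.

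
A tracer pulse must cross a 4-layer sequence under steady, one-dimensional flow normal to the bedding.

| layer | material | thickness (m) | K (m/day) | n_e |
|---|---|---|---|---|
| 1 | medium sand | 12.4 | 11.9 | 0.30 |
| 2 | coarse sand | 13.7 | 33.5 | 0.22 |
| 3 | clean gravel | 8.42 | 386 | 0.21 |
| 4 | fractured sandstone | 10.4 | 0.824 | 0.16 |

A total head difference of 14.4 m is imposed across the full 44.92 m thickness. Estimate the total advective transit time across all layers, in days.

With flow normal to the layers, continuity requires the same specific discharge q through every layer.
Σ(b_i/K_i) = 12.4/11.9 + 13.7/33.5 + 8.42/386 + 10.4/0.824 = 14.09 d.
q = Δh / Σ(b_i/K_i) = 14.4 / 14.09 = 1.022 m/day.
In each layer the seepage velocity is v_i = q/n_i, so the layer transit time is t_i = b_i·n_i / q:
  layer 1 (medium sand): t_1 = 12.4 × 0.30 / 1.022 = 3.641 d
  layer 2 (coarse sand): t_2 = 13.7 × 0.22 / 1.022 = 2.950 d
  layer 3 (clean gravel): t_3 = 8.42 × 0.21 / 1.022 = 1.731 d
  layer 4 (fractured sandstone): t_4 = 10.4 × 0.16 / 1.022 = 1.629 d
Total t = Σ t_i = 9.950 days.

9.95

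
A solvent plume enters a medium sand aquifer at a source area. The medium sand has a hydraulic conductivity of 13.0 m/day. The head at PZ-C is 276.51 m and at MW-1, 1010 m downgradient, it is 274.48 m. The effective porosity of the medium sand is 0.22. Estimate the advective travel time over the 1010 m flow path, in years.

23.3

Hydraulic gradient i = (276.51 − 274.48) / 1010 = 2.03 / 1010 = 0.002010.
Darcy flux q = K · i = 13.00 × 0.002010 = 0.02613 m/day.
Seepage velocity v = q / n_e = 0.02613 / 0.22 = 0.1188 m/day.
Travel time t = L / v = 1010 / 0.1188 = 8504 days = 23.28 years.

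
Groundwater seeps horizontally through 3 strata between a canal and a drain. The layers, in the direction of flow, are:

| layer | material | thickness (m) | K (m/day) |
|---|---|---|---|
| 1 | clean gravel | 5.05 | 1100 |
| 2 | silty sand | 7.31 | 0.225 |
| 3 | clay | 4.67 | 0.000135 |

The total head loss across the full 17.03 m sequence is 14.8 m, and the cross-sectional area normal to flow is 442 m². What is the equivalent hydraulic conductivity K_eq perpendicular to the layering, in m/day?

0.000492

Flow is perpendicular to layering, so the layers act in series and the equivalent K is the thickness-weighted harmonic mean.
Total thickness L = 5.05 + 7.31 + 4.67 = 17.03 m.
Σ(b_i/K_i) = 5.05/1100 + 7.31/0.225 + 4.67/0.000135 = 34625 d.
K_eq = L / Σ(b_i/K_i) = 17.03 / 34625 = 0.0004918 m/day.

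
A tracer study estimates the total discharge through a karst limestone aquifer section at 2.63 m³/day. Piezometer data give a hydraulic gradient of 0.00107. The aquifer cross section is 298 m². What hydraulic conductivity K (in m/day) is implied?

8.25

Hydraulic gradient i = 0.00107.
From Q = K·A·i, K = Q / (A·i) = 2.63 / (298.0 × 0.001070) = 8.248 m/day.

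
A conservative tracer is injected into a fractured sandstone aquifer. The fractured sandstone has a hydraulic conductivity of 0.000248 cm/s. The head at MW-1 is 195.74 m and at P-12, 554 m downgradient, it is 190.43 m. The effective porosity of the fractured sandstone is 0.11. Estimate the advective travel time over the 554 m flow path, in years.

Convert K: 0.000248 cm/s × 864 = 0.2143 m/day.
Hydraulic gradient i = (195.74 − 190.43) / 554 = 5.31 / 554 = 0.009585.
Darcy flux q = K · i = 0.2143 × 0.009585 = 0.002054 m/day.
Seepage velocity v = q / n_e = 0.002054 / 0.11 = 0.01867 m/day.
Travel time t = L / v = 554 / 0.01867 = 29672 days = 81.24 years.

81.2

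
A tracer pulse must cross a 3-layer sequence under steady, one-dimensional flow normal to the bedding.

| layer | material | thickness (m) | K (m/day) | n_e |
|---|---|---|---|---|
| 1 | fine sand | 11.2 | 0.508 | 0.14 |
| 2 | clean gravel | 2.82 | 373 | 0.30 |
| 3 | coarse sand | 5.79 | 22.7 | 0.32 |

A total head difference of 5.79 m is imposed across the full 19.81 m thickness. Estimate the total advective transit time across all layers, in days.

16.4

With flow normal to the layers, continuity requires the same specific discharge q through every layer.
Σ(b_i/K_i) = 11.2/0.508 + 2.82/373 + 5.79/22.7 = 22.31 d.
q = Δh / Σ(b_i/K_i) = 5.79 / 22.31 = 0.2595 m/day.
In each layer the seepage velocity is v_i = q/n_i, so the layer transit time is t_i = b_i·n_i / q:
  layer 1 (fine sand): t_1 = 11.2 × 0.14 / 0.2595 = 6.042 d
  layer 2 (clean gravel): t_2 = 2.82 × 0.30 / 0.2595 = 3.260 d
  layer 3 (coarse sand): t_3 = 5.79 × 0.32 / 0.2595 = 7.139 d
Total t = Σ t_i = 16.44 days.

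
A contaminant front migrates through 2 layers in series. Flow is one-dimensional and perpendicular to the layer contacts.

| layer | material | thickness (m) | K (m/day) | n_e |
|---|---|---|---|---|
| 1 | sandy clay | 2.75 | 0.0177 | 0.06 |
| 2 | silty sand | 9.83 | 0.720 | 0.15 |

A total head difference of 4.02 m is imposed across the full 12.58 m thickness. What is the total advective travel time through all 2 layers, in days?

68.9

With flow normal to the layers, continuity requires the same specific discharge q through every layer.
Σ(b_i/K_i) = 2.75/0.0177 + 9.83/0.720 = 169.0 d.
q = Δh / Σ(b_i/K_i) = 4.02 / 169.0 = 0.02378 m/day.
In each layer the seepage velocity is v_i = q/n_i, so the layer transit time is t_i = b_i·n_i / q:
  layer 1 (sandy clay): t_1 = 2.75 × 0.06 / 0.02378 = 6.937 d
  layer 2 (silty sand): t_2 = 9.83 × 0.15 / 0.02378 = 62.00 d
Total t = Σ t_i = 68.93 days.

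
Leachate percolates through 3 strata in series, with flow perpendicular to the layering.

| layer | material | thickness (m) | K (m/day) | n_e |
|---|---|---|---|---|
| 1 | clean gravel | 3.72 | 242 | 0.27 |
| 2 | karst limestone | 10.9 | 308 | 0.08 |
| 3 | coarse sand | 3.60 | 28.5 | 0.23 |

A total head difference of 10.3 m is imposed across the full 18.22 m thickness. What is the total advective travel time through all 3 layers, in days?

With flow normal to the layers, continuity requires the same specific discharge q through every layer.
Σ(b_i/K_i) = 3.72/242 + 10.9/308 + 3.60/28.5 = 0.1771 d.
q = Δh / Σ(b_i/K_i) = 10.3 / 0.1771 = 58.17 m/day.
In each layer the seepage velocity is v_i = q/n_i, so the layer transit time is t_i = b_i·n_i / q:
  layer 1 (clean gravel): t_1 = 3.72 × 0.27 / 58.17 = 0.01727 d
  layer 2 (karst limestone): t_2 = 10.9 × 0.08 / 58.17 = 0.01499 d
  layer 3 (coarse sand): t_3 = 3.60 × 0.23 / 58.17 = 0.01423 d
Total t = Σ t_i = 0.04649 days.

0.0465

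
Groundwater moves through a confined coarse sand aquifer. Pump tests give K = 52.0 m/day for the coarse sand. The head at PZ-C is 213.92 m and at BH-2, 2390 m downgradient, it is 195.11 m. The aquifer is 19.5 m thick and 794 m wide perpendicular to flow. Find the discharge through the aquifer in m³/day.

Cross-sectional area A = 794 × 19.5 = 15483 m².
Hydraulic gradient i = (213.92 − 195.11) / 2390 = 18.81 / 2390 = 0.007870.
Darcy's law: Q = K · A · i = 52.00 × 15483 × 0.007870 = 6336 m³/day.

6340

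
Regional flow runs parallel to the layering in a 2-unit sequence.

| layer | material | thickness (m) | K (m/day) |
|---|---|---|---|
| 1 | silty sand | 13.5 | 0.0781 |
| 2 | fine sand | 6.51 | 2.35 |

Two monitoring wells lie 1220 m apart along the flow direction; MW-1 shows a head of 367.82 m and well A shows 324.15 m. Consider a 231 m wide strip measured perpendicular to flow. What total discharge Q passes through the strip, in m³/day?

Flow is parallel to layering, so each bed carries its own Darcy discharge and the transmissivities add.
Σ(K_i·b_i) = 0.0781×13.5 + 2.35×6.51 = 16.35 m²/day.
Hydraulic gradient i = (367.82 − 324.15) / 1220 = 43.67 / 1220 = 0.03580.
Q = Σ(K_i·b_i) · W · i = 16.35 × 231 × 0.03580 = 135.2 m³/day.

135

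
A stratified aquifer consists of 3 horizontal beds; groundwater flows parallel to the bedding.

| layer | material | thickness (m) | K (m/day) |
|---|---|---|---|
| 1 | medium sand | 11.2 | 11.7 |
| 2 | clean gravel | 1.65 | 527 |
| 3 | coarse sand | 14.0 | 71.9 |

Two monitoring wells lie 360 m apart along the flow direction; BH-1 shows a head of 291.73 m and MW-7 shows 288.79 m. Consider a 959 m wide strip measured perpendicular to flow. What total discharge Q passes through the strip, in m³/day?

Flow is parallel to layering, so each bed carries its own Darcy discharge and the transmissivities add.
Σ(K_i·b_i) = 11.7×11.2 + 527×1.65 + 71.9×14.0 = 2007 m²/day.
Hydraulic gradient i = (291.73 − 288.79) / 360 = 2.94 / 360 = 0.008167.
Q = Σ(K_i·b_i) · W · i = 2007 × 959 × 0.008167 = 15720 m³/day.

15700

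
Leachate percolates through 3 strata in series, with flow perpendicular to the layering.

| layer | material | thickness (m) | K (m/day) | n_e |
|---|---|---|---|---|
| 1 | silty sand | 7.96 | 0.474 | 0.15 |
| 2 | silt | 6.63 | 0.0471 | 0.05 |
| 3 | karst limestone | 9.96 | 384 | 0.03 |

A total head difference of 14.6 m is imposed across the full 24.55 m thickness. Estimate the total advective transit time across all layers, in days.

With flow normal to the layers, continuity requires the same specific discharge q through every layer.
Σ(b_i/K_i) = 7.96/0.474 + 6.63/0.0471 + 9.96/384 = 157.6 d.
q = Δh / Σ(b_i/K_i) = 14.6 / 157.6 = 0.09265 m/day.
In each layer the seepage velocity is v_i = q/n_i, so the layer transit time is t_i = b_i·n_i / q:
  layer 1 (silty sand): t_1 = 7.96 × 0.15 / 0.09265 = 12.89 d
  layer 2 (silt): t_2 = 6.63 × 0.05 / 0.09265 = 3.578 d
  layer 3 (karst limestone): t_3 = 9.96 × 0.03 / 0.09265 = 3.225 d
Total t = Σ t_i = 19.69 days.

19.7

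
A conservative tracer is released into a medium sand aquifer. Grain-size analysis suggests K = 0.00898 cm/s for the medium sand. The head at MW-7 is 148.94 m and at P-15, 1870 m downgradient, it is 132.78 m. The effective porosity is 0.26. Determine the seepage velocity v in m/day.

0.258

Convert K: 0.00898 cm/s × 864 = 7.759 m/day.
Hydraulic gradient i = (148.94 − 132.78) / 1870 = 16.16 / 1870 = 0.008642.
Darcy flux q = K · i = 7.759 × 0.008642 = 0.06705 m/day.
Seepage velocity v = q / n_e = 0.06705 / 0.26 = 0.2579 m/day.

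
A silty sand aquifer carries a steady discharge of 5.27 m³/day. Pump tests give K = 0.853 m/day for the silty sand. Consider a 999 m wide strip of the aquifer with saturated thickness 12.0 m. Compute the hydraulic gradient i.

0.000515

Cross-sectional area A = 999 × 12.0 = 11988 m².
From Q = K·A·i, i = Q / (K·A) = 5.27 / (0.8530 × 11988) = 0.0005154.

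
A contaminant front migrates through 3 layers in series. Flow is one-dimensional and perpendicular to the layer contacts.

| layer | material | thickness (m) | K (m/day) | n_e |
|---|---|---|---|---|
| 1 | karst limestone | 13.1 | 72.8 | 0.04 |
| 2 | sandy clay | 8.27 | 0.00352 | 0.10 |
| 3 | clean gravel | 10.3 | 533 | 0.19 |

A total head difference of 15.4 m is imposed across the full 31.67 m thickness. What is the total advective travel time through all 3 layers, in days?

With flow normal to the layers, continuity requires the same specific discharge q through every layer.
Σ(b_i/K_i) = 13.1/72.8 + 8.27/0.00352 + 10.3/533 = 2350 d.
q = Δh / Σ(b_i/K_i) = 15.4 / 2350 = 0.006554 m/day.
In each layer the seepage velocity is v_i = q/n_i, so the layer transit time is t_i = b_i·n_i / q:
  layer 1 (karst limestone): t_1 = 13.1 × 0.04 / 0.006554 = 79.95 d
  layer 2 (sandy clay): t_2 = 8.27 × 0.10 / 0.006554 = 126.2 d
  layer 3 (clean gravel): t_3 = 10.3 × 0.19 / 0.006554 = 298.6 d
Total t = Σ t_i = 504.7 days.

505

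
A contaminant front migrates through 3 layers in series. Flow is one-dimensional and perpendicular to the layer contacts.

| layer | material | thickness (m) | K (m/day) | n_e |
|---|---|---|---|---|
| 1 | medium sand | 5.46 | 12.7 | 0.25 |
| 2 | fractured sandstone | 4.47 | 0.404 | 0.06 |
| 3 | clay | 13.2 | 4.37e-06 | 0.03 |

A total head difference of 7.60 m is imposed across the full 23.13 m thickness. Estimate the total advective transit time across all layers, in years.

With flow normal to the layers, continuity requires the same specific discharge q through every layer.
Σ(b_i/K_i) = 5.46/12.7 + 4.47/0.404 + 13.2/4.37e-06 = 3.021e+06 d.
q = Δh / Σ(b_i/K_i) = 7.60 / 3.021e+06 = 2.516e-06 m/day.
In each layer the seepage velocity is v_i = q/n_i, so the layer transit time is t_i = b_i·n_i / q:
  layer 1 (medium sand): t_1 = 5.46 × 0.25 / 2.516e-06 = 5.425e+05 d
  layer 2 (fractured sandstone): t_2 = 4.47 × 0.06 / 2.516e-06 = 1.066e+05 d
  layer 3 (clay): t_3 = 13.2 × 0.03 / 2.516e-06 = 1.574e+05 d
Total t = Σ t_i = 8.065e+05 days = 2208 years.

2210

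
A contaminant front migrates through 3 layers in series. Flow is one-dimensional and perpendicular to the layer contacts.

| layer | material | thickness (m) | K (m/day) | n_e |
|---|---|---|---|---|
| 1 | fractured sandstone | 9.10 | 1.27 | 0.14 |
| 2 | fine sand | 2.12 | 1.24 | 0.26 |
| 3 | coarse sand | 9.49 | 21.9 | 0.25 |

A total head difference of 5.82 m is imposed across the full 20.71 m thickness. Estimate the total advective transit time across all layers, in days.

With flow normal to the layers, continuity requires the same specific discharge q through every layer.
Σ(b_i/K_i) = 9.10/1.27 + 2.12/1.24 + 9.49/21.9 = 9.308 d.
q = Δh / Σ(b_i/K_i) = 5.82 / 9.308 = 0.6252 m/day.
In each layer the seepage velocity is v_i = q/n_i, so the layer transit time is t_i = b_i·n_i / q:
  layer 1 (fractured sandstone): t_1 = 9.10 × 0.14 / 0.6252 = 2.038 d
  layer 2 (fine sand): t_2 = 2.12 × 0.26 / 0.6252 = 0.8816 d
  layer 3 (coarse sand): t_3 = 9.49 × 0.25 / 0.6252 = 3.795 d
Total t = Σ t_i = 6.714 days.

6.71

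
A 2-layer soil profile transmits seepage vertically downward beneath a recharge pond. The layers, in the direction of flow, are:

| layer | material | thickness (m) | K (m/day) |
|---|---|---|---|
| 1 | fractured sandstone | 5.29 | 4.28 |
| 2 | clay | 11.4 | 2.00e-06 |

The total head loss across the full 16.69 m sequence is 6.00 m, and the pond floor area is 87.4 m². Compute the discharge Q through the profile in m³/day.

9.20e-05

Flow is perpendicular to layering, so the layers act in series and the equivalent K is the thickness-weighted harmonic mean.
Total thickness L = 5.29 + 11.4 = 16.69 m.
Σ(b_i/K_i) = 5.29/4.28 + 11.4/2.00e-06 = 5.700e+06 d.
K_eq = L / Σ(b_i/K_i) = 16.69 / 5.700e+06 = 2.928e-06 m/day.
Q = K_eq · A · (Δh/L) = 2.928e-06 × 87.4 × (6.00/16.69) = 9.200e-05 m³/day.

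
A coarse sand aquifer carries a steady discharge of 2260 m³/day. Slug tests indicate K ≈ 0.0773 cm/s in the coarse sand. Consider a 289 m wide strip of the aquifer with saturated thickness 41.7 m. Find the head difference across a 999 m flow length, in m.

Convert K: 0.0773 cm/s × 864 = 66.79 m/day.
Cross-sectional area A = 289 × 41.7 = 12051 m².
From Q = K·A·i, i = Q / (K·A) = 2260 / (66.79 × 12051) = 0.002808.
Head loss Δh = i · L = 0.002808 × 999 = 2.805 m.

2.81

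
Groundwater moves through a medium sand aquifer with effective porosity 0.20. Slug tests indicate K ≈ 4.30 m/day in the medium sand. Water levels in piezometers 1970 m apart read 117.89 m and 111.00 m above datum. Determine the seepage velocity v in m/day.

0.0752

Hydraulic gradient i = (117.89 − 111.00) / 1970 = 6.89 / 1970 = 0.003497.
Darcy flux q = K · i = 4.300 × 0.003497 = 0.01504 m/day.
Seepage velocity v = q / n_e = 0.01504 / 0.20 = 0.07520 m/day.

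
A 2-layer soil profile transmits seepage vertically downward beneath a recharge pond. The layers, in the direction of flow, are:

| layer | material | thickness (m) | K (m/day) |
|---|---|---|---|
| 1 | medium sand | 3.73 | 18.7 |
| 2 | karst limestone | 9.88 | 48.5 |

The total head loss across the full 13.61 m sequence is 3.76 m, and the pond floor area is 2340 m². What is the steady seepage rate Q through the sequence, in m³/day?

21800

Flow is perpendicular to layering, so the layers act in series and the equivalent K is the thickness-weighted harmonic mean.
Total thickness L = 3.73 + 9.88 = 13.61 m.
Σ(b_i/K_i) = 3.73/18.7 + 9.88/48.5 = 0.4032 d.
K_eq = L / Σ(b_i/K_i) = 13.61 / 0.4032 = 33.76 m/day.
Q = K_eq · A · (Δh/L) = 33.76 × 2340 × (3.76/13.61) = 21823 m³/day.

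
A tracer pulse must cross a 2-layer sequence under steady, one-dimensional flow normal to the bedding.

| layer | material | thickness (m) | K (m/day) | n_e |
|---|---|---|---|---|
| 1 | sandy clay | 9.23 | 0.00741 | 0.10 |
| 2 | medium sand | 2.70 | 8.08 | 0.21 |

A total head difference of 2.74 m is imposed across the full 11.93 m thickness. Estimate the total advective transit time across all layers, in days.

678

With flow normal to the layers, continuity requires the same specific discharge q through every layer.
Σ(b_i/K_i) = 9.23/0.00741 + 2.70/8.08 = 1246 d.
q = Δh / Σ(b_i/K_i) = 2.74 / 1246 = 0.002199 m/day.
In each layer the seepage velocity is v_i = q/n_i, so the layer transit time is t_i = b_i·n_i / q:
  layer 1 (sandy clay): t_1 = 9.23 × 0.10 / 0.002199 = 419.7 d
  layer 2 (medium sand): t_2 = 2.70 × 0.21 / 0.002199 = 257.8 d
Total t = Σ t_i = 677.5 days.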